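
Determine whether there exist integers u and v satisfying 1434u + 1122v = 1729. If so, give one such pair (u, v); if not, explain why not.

Both 1434 and 1122 are divisible by gcd(1434, 1122) = 6, hence so is any combination 1434u + 1122v.
But 1729 = 6·288 + 1, so 6 ∤ 1729.
So the equation is unsolvable over ℤ.

No, no such integers exist.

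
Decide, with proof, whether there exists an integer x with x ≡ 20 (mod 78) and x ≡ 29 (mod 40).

No such integer exists.

gcd(78, 40) = 2. If x ≡ 20 (mod 78) and x ≡ 29 (mod 40), then x ≡ 20 (mod 2) and x ≡ 29 (mod 2).
These are incompatible: 20 − 29 = -9 is not divisible by 2.
Hence the system has no solution.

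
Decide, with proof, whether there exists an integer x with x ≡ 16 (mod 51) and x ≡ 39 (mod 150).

Reduce both congruences modulo 3, which divides 51 and 150: they say x ≡ 16 (mod 3) and x ≡ 39 (mod 3).
These are incompatible: 16 − 39 = -23 is not divisible by 3.
Hence the system has no solution.

There is no such integer.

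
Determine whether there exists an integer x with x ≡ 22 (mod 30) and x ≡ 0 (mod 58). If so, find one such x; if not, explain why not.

x = 232

The moduli are not coprime: gcd(30, 58) = 2. Compatibility requires 2 ∣ (0 − 22) = -22, which holds, so solutions exist.
List candidates x ≡ 22 (mod 30): 22, 52, 82, 112, 142, 172, 202, 232. Modulo 58 these are 22, 52, 24, 54, 26, 56, 28, 0; 232 gives 0 as required.
Indeed 232 ≡ 22 (mod 30) and 232 ≡ 0 (mod 58).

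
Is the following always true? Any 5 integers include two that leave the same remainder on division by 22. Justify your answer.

Consider the 5 integers 18, 19, …, 22. They lie in distinct residue classes modulo 22, since 5 ≤ 22.
Hence this collection has no pair with equal remainders mod 22, disproving the claim.

No, the set {18, 19, 20, 21, 22} is a counterexample.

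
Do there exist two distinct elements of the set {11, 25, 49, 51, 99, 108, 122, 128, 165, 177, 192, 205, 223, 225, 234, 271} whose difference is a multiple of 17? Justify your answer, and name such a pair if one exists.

There is no such pair.

Reduce each element modulo 17: 11↦11, 25↦8, 49↦15, 51↦0, 99↦14, 108↦6, 122↦3, 128↦9, 165↦12, 177↦7, 192↦5, 205↦1, 223↦2, 225↦4, 234↦13, 271↦16.
All 16 residues are distinct, so no two elements differ by a multiple of 17.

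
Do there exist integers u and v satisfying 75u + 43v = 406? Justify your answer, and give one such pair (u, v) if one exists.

Since gcd(75, 43) = 1, every integer is an integer combination of 75 and 43.
Dividing repeatedly: 75 = 1·43 + 32, 43 = 1·32 + 11, 32 = 2·11 + 10, 11 = 1·10 + 1, 10 = 10·1 + 0.
Working back up the chain: 1 = 11 − 1·10 = 11 − (32 − 2·11) = −32 + 3·11 = −32 + 3·(43 − 1·32) = 3·43 − 4·32 = 3·43 − 4·(75 − 1·43) = −4·75 + 7·43. So 75·(-4) + 43·7 = 1.
Scaling by 406 gives the particular solution (u, v) = (-1624, 2842).
The general solution is u = -1624 + 43k, v = 2842 − 75k; taking k = 38 gives the smaller pair u = 10, v = -8.
Check: 75·10 + 43·(-8) = 750 − 344 = 406. ✓

u = 10, v = -8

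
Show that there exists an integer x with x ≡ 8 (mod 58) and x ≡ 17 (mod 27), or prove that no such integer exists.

x = 530

The moduli 58 and 27 are coprime, so by the Chinese Remainder Theorem a unique solution modulo 1566 exists.
Write x = 8 + 58t and require 8 + 58t ≡ 17 (mod 27), i.e. 58t ≡ 9 (mod 27).
58 ≡ 4 (mod 27), so this reads 4t ≡ 9 (mod 27). To invert 4 modulo 27: 27 = 6·4 + 3, 4 = 1·3 + 1, 3 = 3·1 + 0, and unwinding, 1 = 4 − 1·3 = 4 − (27 − 6·4) = −27 + 7·4. Thus 4⁻¹ ≡ 7 (mod 27).
Multiplying by 7: t ≡ 7·9 = 63 ≡ 9 (mod 27).
With t = 9: x = 8 + 58·9 = 530.
Check: 530 mod 58 = 8, 530 mod 27 = 17. ✓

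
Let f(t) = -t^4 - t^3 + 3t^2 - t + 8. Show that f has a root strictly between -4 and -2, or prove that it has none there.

Such a root exists.

f(-4) = -132 and f(-2) = 14, which have opposite signs.
Since f is a polynomial it is continuous on [-4, -2].
By the Intermediate Value Theorem, f takes the value 0 somewhere in the open interval.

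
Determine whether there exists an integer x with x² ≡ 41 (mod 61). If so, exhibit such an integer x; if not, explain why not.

Take x = 38. Then 38² = 1444 = 23·61 + 41, so 38² ≡ 41 (mod 61).

x = 38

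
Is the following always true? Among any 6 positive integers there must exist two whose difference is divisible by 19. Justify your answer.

Consider the 6 integers 1, 2, …, 6. They lie in distinct residue classes modulo 19, since 6 ≤ 19.
Any two of them differ by at most 5 < 19 and by at least 1, so no difference is a multiple of 19.

No; for instance {1, 2, 3, 4, 5, 6} is a counterexample.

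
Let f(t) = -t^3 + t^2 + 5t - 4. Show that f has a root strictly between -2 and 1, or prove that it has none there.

f(-2) = -2 and f(1) = 1, which have opposite signs.
Since f is a polynomial it is continuous on [-2, 1].
By the Intermediate Value Theorem, f takes the value 0 somewhere in the open interval.

Such a root exists.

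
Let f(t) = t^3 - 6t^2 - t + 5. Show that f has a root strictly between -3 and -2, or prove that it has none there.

f has no root in that interval.

The endpoint values f(-3) = -73 and f(-2) = -25 are both negative. Claim: f(t) < 0 for every t in (-3, -2).
Substitute t = -2 − u, where 0 < u < 1 on the interval. Expanding, f(-2 − u) = -u^3 - 12u^2 - 35u - 25.
The nonzero coefficients here are all negative, so for u > 0 every term is negative (or zero), and the constant term -25 is strictly negative.
So f is strictly negative on (-3, -2); no root exists in the interval.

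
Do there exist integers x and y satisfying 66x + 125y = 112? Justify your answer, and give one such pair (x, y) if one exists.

Since gcd(66, 125) = 1, every integer is an integer combination of 66 and 125.
Euclidean algorithm: 125 = 1·66 + 59, 66 = 1·59 + 7, 59 = 8·7 + 3, 7 = 2·3 + 1, 3 = 3·1 + 0.
Working back up the chain: 1 = 7 − 2·3 = 7 − 2·(59 − 8·7) = −2·59 + 17·7 = −2·59 + 17·(66 − 1·59) = 17·66 − 19·59 = 17·66 − 19·(125 − 1·66) = −19·125 + 36·66. So 66·36 + 125·(-19) = 1.
Scaling by 112 gives the particular solution (x, y) = (4032, -2128).
Shifting by a multiple of (125, −66) keeps it a solution: x = 4032 − 32·125 = 32, y = -2128 + 32·66 = -16.
Indeed 66·32 + 125·(-16) = 2112 − 2000 = 112.

x = 32, y = -16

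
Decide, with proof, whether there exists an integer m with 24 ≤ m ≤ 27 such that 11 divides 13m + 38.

m = 25

m = 25 works, since 13·25 + 38 = 363 = 33·11.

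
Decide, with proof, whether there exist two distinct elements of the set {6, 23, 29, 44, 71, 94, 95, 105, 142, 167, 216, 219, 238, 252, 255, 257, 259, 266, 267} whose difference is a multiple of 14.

6 and 216 are such a pair.

6 mod 14 = 6 and 216 mod 14 = 6, so 216 − 6 = 210 = 15·14.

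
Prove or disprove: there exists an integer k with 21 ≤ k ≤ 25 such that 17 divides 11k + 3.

There is no such integer k in that range.

For k = 21, 22, …, 25 the values of 11k + 3 modulo 17 are 13, 7, 1, 12, 6 respectively.
Since 0 is absent from this list, 17 ∤ 11k + 3 for every k with 21 ≤ k ≤ 25.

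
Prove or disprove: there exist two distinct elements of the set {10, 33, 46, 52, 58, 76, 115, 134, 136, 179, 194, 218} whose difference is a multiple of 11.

Reduce each element mod 11: 10↦10, 33↦0, 46↦2, 52↦8, 58↦3, 76↦10, 115↦5, 134↦2, 136↦4, 179↦3, 194↦7, 218↦9. The residue 10 repeats (at 10 and 76), and 76 − 10 = 66 = 6·11.

Yes: 10 and 76.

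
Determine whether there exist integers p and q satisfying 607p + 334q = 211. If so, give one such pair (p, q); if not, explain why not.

607 and 334 are coprime, so 607p + 334q ranges over all of ℤ.
Run the Euclidean algorithm on 607 and 334: 607 = 1·334 + 273, 334 = 1·273 + 61, 273 = 4·61 + 29, 61 = 2·29 + 3, 29 = 9·3 + 2, 3 = 1·2 + 1, 2 = 2·1 + 0.
Unwinding: 1 = 3 − 1·2 = 3 − (29 − 9·3) = −29 + 10·3 = −29 + 10·(61 − 2·29) = 10·61 − 21·29 = 10·61 − 21·(273 − 4·61) = −21·273 + 94·61 = −21·273 + 94·(334 − 1·273) = 94·334 − 115·273 = 94·334 − 115·(607 − 1·334) = −115·607 + 209·334, i.e. 607·(-115) + 334·209 = 1.
Multiplying through by 211: p = (-115)·211 = -24265, q = 209·211 = 44099 is a solution.
Shifting by a multiple of (334, −607) keeps it a solution: p = -24265 + 73·334 = 117, q = 44099 − 73·607 = -212.
Indeed 607·117 + 334·(-212) = 71019 − 70808 = 211.

p = 117, q = -212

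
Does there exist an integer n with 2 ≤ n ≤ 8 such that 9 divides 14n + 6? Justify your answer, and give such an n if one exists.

n = 6

For n = 2, 3, 4, 5 the values 34, 48, 62, 76 are not multiples of 9. At n = 6 we get 14·6 + 6 = 90, and 90 = 9·10.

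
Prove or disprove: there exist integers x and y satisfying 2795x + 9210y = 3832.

There are no such integers.

Any value of 2795x + 9210y is a multiple of gcd(2795, 9210) = 5.
However 3832 leaves remainder 2 on division by 5.
Therefore 2795x + 9210y = 3832 has no solution in integers.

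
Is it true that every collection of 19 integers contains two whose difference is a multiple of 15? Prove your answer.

Each integer lies in one of the 15 residue classes modulo 15.
With 19 integers and only 15 classes, the pigeonhole principle forces two of them, say a and b, into the same class.
Their difference a − b is then a multiple of 15.

Yes.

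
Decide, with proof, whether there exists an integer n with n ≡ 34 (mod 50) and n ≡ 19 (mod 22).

No such integer exists.

gcd(50, 22) = 2. If n ≡ 34 (mod 50) and n ≡ 19 (mod 22), then n ≡ 34 (mod 2) and n ≡ 19 (mod 2).
But 34 mod 2 = 0 while 19 mod 2 = 1, a contradiction.
So no integer satisfies both congruences.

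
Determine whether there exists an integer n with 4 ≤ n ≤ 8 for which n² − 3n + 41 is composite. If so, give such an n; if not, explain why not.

n = 7

At n = 7: 7² − 3·7 + 41 = 69 = 3·23, which is composite.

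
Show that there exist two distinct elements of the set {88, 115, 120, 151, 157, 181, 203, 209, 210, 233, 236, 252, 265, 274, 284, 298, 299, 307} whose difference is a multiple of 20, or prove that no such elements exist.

There is no such pair.

Two integers differ by a multiple of 20 exactly when they have the same residue mod 20. The residues are 88↦8, 115↦15, 120↦0, 151↦11, 157↦17, 181↦1, 203↦3, 209↦9, 210↦10, 233↦13, 236↦16, 252↦12, 265↦5, 274↦14, 284↦4, 298↦18, 299↦19, 307↦7.
All 18 residues are distinct, so no two elements differ by a multiple of 20.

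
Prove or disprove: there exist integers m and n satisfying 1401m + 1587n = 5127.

Since gcd(1401, 1587) = 3 and 5127 = 3·1709, Bézout's identity guarantees a solution.
Dividing through by 3 reduces the equation to 467m + 529n = 1709.
Run the Euclidean algorithm on 529 and 467: 529 = 1·467 + 62, 467 = 7·62 + 33, 62 = 1·33 + 29, 33 = 1·29 + 4, 29 = 7·4 + 1, 4 = 4·1 + 0.
Working back up the chain: 1 = 29 − 7·4 = 29 − 7·(33 − 1·29) = −7·33 + 8·29 = −7·33 + 8·(62 − 1·33) = 8·62 − 15·33 = 8·62 − 15·(467 − 7·62) = −15·467 + 113·62 = −15·467 + 113·(529 − 1·467) = 113·529 − 128·467. So 467·(-128) + 529·113 = 1.
Scaling by 1709 gives the particular solution (m, n) = (-218752, 193117).
Shifting by a multiple of (529, −467) keeps it a solution: m = -218752 + 414·529 = 254, n = 193117 − 414·467 = -221.
Check: 1401·254 + 1587·(-221) = 355854 − 350727 = 5127. ✓

m = 254, n = -221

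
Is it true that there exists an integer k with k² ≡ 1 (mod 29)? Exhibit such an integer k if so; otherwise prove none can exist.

Take k = 1. Then 1² = 1, and since 0 ≤ 1 < 29 this is already reduced: 1² ≡ 1 (mod 29).

k = 1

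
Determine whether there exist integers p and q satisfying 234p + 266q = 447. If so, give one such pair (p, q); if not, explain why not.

Any value of 234p + 266q is a multiple of gcd(234, 266) = 2.
But 447 = 2·223 + 1, so 2 ∤ 447.
Hence no integers p, q satisfy the equation.

No, no such integers exist.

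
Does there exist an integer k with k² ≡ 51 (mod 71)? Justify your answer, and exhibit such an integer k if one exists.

71 is prime, so by Euler's criterion 51 is a square mod 71 iff 51^((71−1)/2) = 51^35 ≡ 1 (mod 71).
Repeated squaring mod 71: 51^2 = 2601 ≡ 45; 51^4 ≡ 45² = 2025 ≡ 37; 51^8 ≡ 37² = 1369 ≡ 20; 51^16 ≡ 20² = 400 ≡ 45; 51^32 ≡ 45² = 2025 ≡ 37.
Since 35 = 32 + 2 + 1, 51^35 ≡ 37 · 45 · 51; multiplying out mod 71: 37·45 = 1665 ≡ 32, then 32·51 = 1632 ≡ 70. Thus 51^35 ≡ 70 ≡ −1 (mod 71).
By Euler's criterion 51 is a quadratic non-residue mod 71: no k satisfies k² ≡ 51 (mod 71).

No, no such integer exists.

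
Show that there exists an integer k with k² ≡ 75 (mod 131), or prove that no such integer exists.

k = 59

Take k = 59. Then 59² = 3481 = 26·131 + 75, so 59² ≡ 75 (mod 131).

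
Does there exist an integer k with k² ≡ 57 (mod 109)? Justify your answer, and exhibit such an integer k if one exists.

109 is prime, so by Euler's criterion 57 is a square mod 109 iff 57^((109−1)/2) = 57^54 ≡ 1 (mod 109).
Squaring successively (mod 109): 57^2 = 3249 ≡ 88; 57^4 ≡ 88² = 7744 ≡ 5; 57^8 ≡ 5² = 25 ≡ 25; 57^16 ≡ 25² = 625 ≡ 80; 57^32 ≡ 80² = 6400 ≡ 78.
Since 54 = 32 + 16 + 4 + 2, 57^54 ≡ 78 · 80 · 5 · 88; multiplying out mod 109: 78·80 = 6240 ≡ 27, then 27·5 = 135 ≡ 26, then 26·88 = 2288 ≡ 108. Thus 57^54 ≡ 108 ≡ −1 (mod 109).
The value −1 means 57 is a non-residue modulo 109, so k² ≡ 57 (mod 109) is impossible.

No such integer exists.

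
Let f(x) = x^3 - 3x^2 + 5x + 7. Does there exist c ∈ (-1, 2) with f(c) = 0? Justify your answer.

Such a root exists.

f(-1) = -2 and f(2) = 13, which have opposite signs.
As a polynomial, f is continuous on every closed interval.
By the Intermediate Value Theorem, f takes the value 0 somewhere in the open interval.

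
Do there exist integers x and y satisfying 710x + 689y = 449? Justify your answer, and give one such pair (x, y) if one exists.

Since gcd(710, 689) = 1, every integer is an integer combination of 710 and 689.
Dividing repeatedly: 710 = 1·689 + 21, 689 = 32·21 + 17, 21 = 1·17 + 4, 17 = 4·4 + 1, 4 = 4·1 + 0.
Unwinding: 1 = 17 − 4·4 = 17 − 4·(21 − 1·17) = −4·21 + 5·17 = −4·21 + 5·(689 − 32·21) = 5·689 − 164·21 = 5·689 − 164·(710 − 1·689) = −164·710 + 169·689, i.e. 710·(-164) + 689·169 = 1.
Multiplying through by 449: x = (-164)·449 = -73636, y = 169·449 = 75881 is a solution.
Adding 107·689 to x and subtracting 107·710 from y gives the tidier solution (87, -89).
Indeed 710·87 + 689·(-89) = 61770 − 61321 = 449.

x = 87, y = -89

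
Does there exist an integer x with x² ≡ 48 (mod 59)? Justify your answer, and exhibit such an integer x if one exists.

x = 15

x = 15 works: 15² = 225, and 225 − 48 = 177 = 3·59.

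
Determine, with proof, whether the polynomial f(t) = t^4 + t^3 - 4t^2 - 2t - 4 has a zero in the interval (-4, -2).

f(-4) = 132 and f(-2) = -8, which have opposite signs.
f is continuous everywhere (it is a polynomial), in particular on [-4, -2].
By the Intermediate Value Theorem, f takes the value 0 somewhere in the open interval.

Yes, f has a root in the interval.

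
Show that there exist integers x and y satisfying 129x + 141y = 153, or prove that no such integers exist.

x = 46, y = -41

gcd(129, 141) = 3, and 3 divides 153, so integer solutions exist.
Dividing through by 3 reduces the equation to 43x + 47y = 51.
Run the Euclidean algorithm on 47 and 43: 47 = 1·43 + 4, 43 = 10·4 + 3, 4 = 1·3 + 1, 3 = 3·1 + 0.
Back-substituting, 1 = 4 − 1·3 = 4 − (43 − 10·4) = −43 + 11·4 = −43 + 11·(47 − 1·43) = 11·47 − 12·43; that is, 43·(-12) + 47·11 = 1.
Scaling by 51 gives the particular solution (x, y) = (-612, 561).
The general solution is x = -612 + 47k, y = 561 − 43k; taking k = 14 gives the smaller pair x = 46, y = -41.
Check: 129·46 + 141·(-41) = 5934 − 5781 = 153. ✓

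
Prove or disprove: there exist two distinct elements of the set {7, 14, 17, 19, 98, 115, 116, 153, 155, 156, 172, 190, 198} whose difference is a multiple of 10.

7 mod 10 = 7 and 17 mod 10 = 7, so 17 − 7 = 10 = 1·10.

Yes: 7 and 17.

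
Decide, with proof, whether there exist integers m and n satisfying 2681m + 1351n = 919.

Both 2681 and 1351 are divisible by gcd(2681, 1351) = 7, hence so is any combination 2681m + 1351n.
But 919 is not a multiple of 7 (it leaves remainder 2).
Hence no integers m, n satisfy the equation.

No such integers exist.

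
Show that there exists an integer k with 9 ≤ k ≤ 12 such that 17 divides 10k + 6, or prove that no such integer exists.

The values of 10k + 6 for k = 9, 10, 11, 12 are 96, 106, 116, 126; reduced mod 17 these are 11, 4, 14, 7.
The residue 0 does not occur, so no k in [9, 12] makes 10k + 6 a multiple of 17.

No, no such integer k in that range exists.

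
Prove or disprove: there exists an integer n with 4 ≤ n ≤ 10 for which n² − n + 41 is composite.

The values for n = 4, 5, …, 10 are 53, 61, 71, 83, 97, 113, 131, and each of these is prime.
So no value in the range makes the expression composite.

No such integer n in that range exists.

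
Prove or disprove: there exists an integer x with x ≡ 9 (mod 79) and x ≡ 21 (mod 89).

x = 5539

gcd(79, 89) = 1, so the Chinese Remainder Theorem guarantees exactly one residue class mod 7031 satisfying both.
Write x = 9 + 79t and require 9 + 79t ≡ 21 (mod 89), i.e. 79t ≡ 12 (mod 89).
Note 79·80 = 6320 ≡ 1 (mod 89) (as 6320 − 1 = 71·89), so 79⁻¹ ≡ 80.
Therefore t ≡ 80·12 = 960 ≡ 70 (mod 89).
Taking t = 70 gives x = 9 + 79·70 = 5539.
Indeed 5539 ≡ 9 (mod 79) and 5539 ≡ 21 (mod 89).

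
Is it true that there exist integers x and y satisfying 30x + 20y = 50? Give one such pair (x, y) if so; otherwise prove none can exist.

x = 1, y = 1

gcd(30, 20) = 10, and 10 divides 50, so integer solutions exist.
Dividing through by 10 reduces the equation to 3x + 2y = 5.
Dividing repeatedly: 3 = 1·2 + 1, 2 = 2·1 + 0.
Unwinding: 1 = 3 − 1·2, i.e. 3·1 + 2·(-1) = 1.
Times 5: 3·5 + 2·(-5) = 5, so (5, -5) solves it.
The general solution is x = 5 + 2k, y = -5 − 3k; taking k = -2 gives the smaller pair x = 1, y = 1.
Indeed 30·1 + 20·1 = 30 + 20 = 50.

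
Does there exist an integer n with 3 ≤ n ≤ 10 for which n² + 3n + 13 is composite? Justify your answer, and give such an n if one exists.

n = 10

At n = 10: 10² + 3·10 + 13 = 143 = 11·13, which is composite.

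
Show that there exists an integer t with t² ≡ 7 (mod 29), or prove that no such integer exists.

Take t = 23. Then 23² = 529 = 18·29 + 7, so 23² ≡ 7 (mod 29).

t = 23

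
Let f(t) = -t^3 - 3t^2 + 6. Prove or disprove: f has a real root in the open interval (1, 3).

Such a root exists.

f(1) = 2 and f(3) = -48, which have opposite signs.
Since f is a polynomial it is continuous on [1, 3].
By the Intermediate Value Theorem, f takes the value 0 somewhere in the open interval.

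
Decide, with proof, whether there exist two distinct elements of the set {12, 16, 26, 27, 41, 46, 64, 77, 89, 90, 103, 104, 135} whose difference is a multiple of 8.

Yes: 16 and 64.

Reduce each element mod 8: 12↦4, 16↦0, 26↦2, 27↦3, 41↦1, 46↦6, 64↦0, 77↦5, 89↦1, 90↦2, 103↦7, 104↦0, 135↦7. The residue 0 repeats (at 16 and 64), and 64 − 16 = 48 = 6·8.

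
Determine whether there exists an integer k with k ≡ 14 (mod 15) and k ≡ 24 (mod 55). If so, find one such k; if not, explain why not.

The moduli are not coprime: gcd(15, 55) = 5. Compatibility requires 5 ∣ (24 − 14) = 10, which holds, so solutions exist.
Write k = 14 + 15t. Then 15t ≡ 24 − 14 ≡ 10 (mod 55); dividing through by 5 gives 3t ≡ 2 (mod 11).
To invert 3 modulo 11: 11 = 3·3 + 2, 3 = 1·2 + 1, 2 = 2·1 + 0, and unwinding, 1 = 3 − 1·2 = 3 − (11 − 3·3) = −11 + 4·3. Thus 3⁻¹ ≡ 4 (mod 11).
Multiplying by 4: t ≡ 4·2 = 8 (mod 11).
Then k = 14 + 15·8 = 134.
Check: 134 mod 15 = 14, 134 mod 55 = 24. ✓

k = 134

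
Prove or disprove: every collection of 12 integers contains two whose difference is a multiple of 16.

Consider the 12 integers 41, 42, …, 52. They lie in distinct residue classes modulo 16, since 12 ≤ 16.
Any two of them differ by at most 11 < 16 and by at least 1, so no difference is a multiple of 16.

No; for instance {41, 42, 43, 44, 45, 46, 47, 48, 49, 50, 51, 52} is a counterexample.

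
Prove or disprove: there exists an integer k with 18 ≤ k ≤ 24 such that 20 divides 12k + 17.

At k = 18, 12·18 + 17 = 233 ≡ 13 (mod 20), and each step in k adds 12, giving residues 13, 5, 17, 9, 1, 13, 5 for k = 18, 19, …, 24.
None is 0, so 20 never divides 12k + 17 on this range.

There is no such integer k in that range.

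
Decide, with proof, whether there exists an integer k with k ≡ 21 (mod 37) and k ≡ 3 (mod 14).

Since 37 and 14 share no common factor, CRT says the pair of congruences has a solution (unique mod 518).
Write k = 21 + 37t and require 21 + 37t ≡ 3 (mod 14), i.e. 37t ≡ 10 (mod 14).
37 ≡ 9 (mod 14), so this reads 9t ≡ 10 (mod 14). To invert 9 modulo 14: 14 = 1·9 + 5, 9 = 1·5 + 4, 5 = 1·4 + 1, 4 = 4·1 + 0, and unwinding, 1 = 5 − 1·4 = 5 − (9 − 1·5) = −9 + 2·5 = −9 + 2·(14 − 1·9) = 2·14 − 3·9. Thus 9⁻¹ ≡ -3 ≡ 11 (mod 14).
Therefore t ≡ 11·10 = 110 ≡ 12 (mod 14).
Taking t = 12 gives k = 21 + 37·12 = 465.
Verify: 465 = 12·37 + 21 and 465 = 33·14 + 3. ✓

k = 465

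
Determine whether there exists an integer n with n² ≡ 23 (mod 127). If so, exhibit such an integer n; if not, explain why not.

Apply Euler's criterion with the prime 127: 23 is a quadratic residue iff 23^63 ≡ 1 (mod 127), and a non-residue iff it is ≡ −1.
Repeated squaring mod 127: 23^2 = 529 ≡ 21; 23^4 ≡ 21² = 441 ≡ 60; 23^8 ≡ 60² = 3600 ≡ 44; 23^16 ≡ 44² = 1936 ≡ 31; 23^32 ≡ 31² = 961 ≡ 72.
Since 63 = 32 + 16 + 8 + 4 + 2 + 1, 23^63 ≡ 72 · 31 · 44 · 60 · 21 · 23; multiplying out mod 127: 72·31 = 2232 ≡ 73, then 73·44 = 3212 ≡ 37, then 37·60 = 2220 ≡ 61, then 61·21 = 1281 ≡ 11, then 11·23 = 253 ≡ 126. Thus 23^63 ≡ 126 ≡ −1 (mod 127).
By Euler's criterion 23 is a quadratic non-residue mod 127: no n satisfies n² ≡ 23 (mod 127).

There is no such integer.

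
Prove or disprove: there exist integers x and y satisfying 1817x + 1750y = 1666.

1817 and 1750 are coprime, so 1817x + 1750y ranges over all of ℤ.
Run the Euclidean algorithm on 1817 and 1750: 1817 = 1·1750 + 67, 1750 = 26·67 + 8, 67 = 8·8 + 3, 8 = 2·3 + 2, 3 = 1·2 + 1, 2 = 2·1 + 0.
Working back up the chain: 1 = 3 − 1·2 = 3 − (8 − 2·3) = −8 + 3·3 = −8 + 3·(67 − 8·8) = 3·67 − 25·8 = 3·67 − 25·(1750 − 26·67) = −25·1750 + 653·67 = −25·1750 + 653·(1817 − 1·1750) = 653·1817 − 678·1750. So 1817·653 + 1750·(-678) = 1.
Multiplying through by 1666: x = 653·1666 = 1087898, y = (-678)·1666 = -1129548 is a solution.
Shifting by a multiple of (1750, −1817) keeps it a solution: x = 1087898 − 621·1750 = 1148, y = -1129548 + 621·1817 = -1191.
Indeed 1817·1148 + 1750·(-1191) = 2085916 − 2084250 = 1666.

x = 1148, y = -1191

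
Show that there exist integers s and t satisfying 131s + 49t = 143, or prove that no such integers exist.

s = 37, t = -96

Since gcd(131, 49) = 1, every integer is an integer combination of 131 and 49.
Euclidean algorithm: 131 = 2·49 + 33, 49 = 1·33 + 16, 33 = 2·16 + 1, 16 = 16·1 + 0.
Working back up the chain: 1 = 33 − 2·16 = 33 − 2·(49 − 1·33) = −2·49 + 3·33 = −2·49 + 3·(131 − 2·49) = 3·131 − 8·49. So 131·3 + 49·(-8) = 1.
Multiplying through by 143: s = 3·143 = 429, t = (-8)·143 = -1144 is a solution.
Subtracting 8·49 from s and adding 8·131 to t gives the tidier solution (37, -96).
Check: 131·37 + 49·(-96) = 4847 − 4704 = 143. ✓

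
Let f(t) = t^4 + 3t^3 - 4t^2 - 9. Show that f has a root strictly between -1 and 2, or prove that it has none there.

f(-1) = -15 and f(2) = 15, which have opposite signs.
Since f is a polynomial it is continuous on [-1, 2].
By the Intermediate Value Theorem f must vanish at some point of (-1, 2).

Yes, f has a root in the interval.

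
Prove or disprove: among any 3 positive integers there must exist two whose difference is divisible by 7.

Take the 3 consecutive integers 23, 24, 25: their residues mod 7 are all distinct because 3 ≤ 7.
No two share a residue, so no pair has difference divisible by 7; the claim fails for this set.

No; for instance {23, 24, 25} is a counterexample.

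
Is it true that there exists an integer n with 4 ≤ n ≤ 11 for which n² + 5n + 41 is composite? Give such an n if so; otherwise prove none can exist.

n = 4

At n = 4: 4² + 5·4 + 41 = 77 = 7·11, which is composite.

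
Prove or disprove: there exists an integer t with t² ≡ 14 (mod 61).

t = 21

t = 21 works: 21² = 441, and 441 − 14 = 427 = 7·61.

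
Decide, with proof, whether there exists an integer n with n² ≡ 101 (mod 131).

n = 25 works: 25² = 625, and 625 − 101 = 524 = 4·131.

n = 25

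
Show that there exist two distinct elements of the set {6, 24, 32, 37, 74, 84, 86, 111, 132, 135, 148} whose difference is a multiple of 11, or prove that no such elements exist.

Residues mod 11: 6↦6, 24↦2, 32↦10, 37↦4, 74↦8, 84↦7, 86↦9, 111↦1, 132↦0, 135↦3, 148↦5.
No residue repeats among the 11 elements, so no pair has difference ≡ 0 (mod 11).

There is no such pair.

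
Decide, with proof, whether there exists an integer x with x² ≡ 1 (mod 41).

x = 1

Take x = 1. Then 1² = 1, and since 0 ≤ 1 < 41 this is already reduced: 1² ≡ 1 (mod 41).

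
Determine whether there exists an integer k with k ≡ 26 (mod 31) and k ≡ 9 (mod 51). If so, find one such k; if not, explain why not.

gcd(31, 51) = 1, so the Chinese Remainder Theorem guarantees exactly one residue class mod 1581 satisfying both.
Any solution of the first congruence is k = 26 + 31t; substituting into the second, 31t ≡ 9 − 26 ≡ 34 (mod 51).
To invert 31 modulo 51: 51 = 1·31 + 20, 31 = 1·20 + 11, 20 = 1·11 + 9, 11 = 1·9 + 2, 9 = 4·2 + 1, 2 = 2·1 + 0, and unwinding, 1 = 9 − 4·2 = 9 − 4·(11 − 1·9) = −4·11 + 5·9 = −4·11 + 5·(20 − 1·11) = 5·20 − 9·11 = 5·20 − 9·(31 − 1·20) = −9·31 + 14·20 = −9·31 + 14·(51 − 1·31) = 14·51 − 23·31. Thus 31⁻¹ ≡ -23 ≡ 28 (mod 51).
Multiplying by 28: t ≡ 28·34 = 952 ≡ 34 (mod 51).
Taking t = 34 gives k = 26 + 31·34 = 1080.
Indeed 1080 ≡ 26 (mod 31) and 1080 ≡ 9 (mod 51).

k = 1080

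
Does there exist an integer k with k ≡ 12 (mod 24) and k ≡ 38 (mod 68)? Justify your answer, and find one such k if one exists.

There is no such integer.

gcd(24, 68) = 4. If k ≡ 12 (mod 24) and k ≡ 38 (mod 68), then k ≡ 12 (mod 4) and k ≡ 38 (mod 4).
These are incompatible: 12 − 38 = -26 is not divisible by 4.
Hence the system has no solution.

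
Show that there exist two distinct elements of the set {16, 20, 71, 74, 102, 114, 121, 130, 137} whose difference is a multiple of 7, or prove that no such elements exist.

Both 16 and 114 leave remainder 2 on division by 7; their difference 98 = 14·7 is a multiple of 7.

16 and 114 are such a pair.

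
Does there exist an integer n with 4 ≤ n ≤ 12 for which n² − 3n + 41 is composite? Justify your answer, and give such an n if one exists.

At n = 10: 10² − 3·10 + 41 = 111 = 3·37, which is composite.

n = 10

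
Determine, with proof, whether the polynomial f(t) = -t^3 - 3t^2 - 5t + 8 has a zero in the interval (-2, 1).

f(-2) = 14 and f(1) = -1, which have opposite signs.
f is continuous everywhere (it is a polynomial), in particular on [-2, 1].
By the Intermediate Value Theorem f must vanish at some point of (-2, 1).

Such a root exists.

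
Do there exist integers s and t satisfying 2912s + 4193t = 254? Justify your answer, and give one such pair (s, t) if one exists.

Both 2912 and 4193 are divisible by gcd(2912, 4193) = 7, hence so is any combination 2912s + 4193t.
But 254 = 7·36 + 2, so 7 ∤ 254.
So the equation is unsolvable over ℤ.

There are no such integers.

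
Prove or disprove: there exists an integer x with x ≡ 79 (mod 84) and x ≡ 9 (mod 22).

x = 163

gcd(84, 22) = 2. A simultaneous solution exists iff 79 ≡ 9 (mod 2); here 79 mod 2 = 1 = 9 mod 2, so it does.
The integers ≡ 79 (mod 84) are 79, 163, …; their remainders mod 22 are 13, 9, so x = 163 is the first that is ≡ 9 (mod 22).
Check: 163 mod 84 = 79, 163 mod 22 = 9. ✓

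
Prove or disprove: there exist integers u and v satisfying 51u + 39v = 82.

No, no such integers exist.

gcd(51, 39) = 3, so every integer of the form 51u + 39v is a multiple of 3.
However 82 leaves remainder 1 on division by 3.
So the equation is unsolvable over ℤ.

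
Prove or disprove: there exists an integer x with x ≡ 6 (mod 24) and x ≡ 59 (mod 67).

The moduli 24 and 67 are coprime, so by the Chinese Remainder Theorem a unique solution modulo 1608 exists.
Any solution of the first congruence is x = 6 + 24t; substituting into the second, 24t ≡ 59 − 6 ≡ 53 (mod 67).
Since 24·14 = 336 = 5·67 + 1, the inverse of 24 mod 67 is 14.
Multiplying by 14: t ≡ 14·53 = 742 ≡ 5 (mod 67).
With t = 5: x = 6 + 24·5 = 126.
Indeed 126 ≡ 6 (mod 24) and 126 ≡ 59 (mod 67).

x = 126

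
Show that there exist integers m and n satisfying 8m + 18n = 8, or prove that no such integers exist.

Every value of 8m + 18n is a multiple of gcd(8, 18) = 2; since 2 ∣ 8, solutions exist.
Dividing through by 2 reduces the equation to 4m + 9n = 4.
Euclidean algorithm: 9 = 2·4 + 1, 4 = 4·1 + 0.
Unwinding: 1 = 9 − 2·4, i.e. 4·(-2) + 9·1 = 1.
Multiplying through by 4: m = (-2)·4 = -8, n = 1·4 = 4 is a solution.
The general solution is m = -8 + 9k, n = 4 − 4k; taking k = 1 gives the smaller pair m = 1, n = 0.
Check: 8·1 + 18·0 = 8 + 0 = 8. ✓

m = 1, n = 0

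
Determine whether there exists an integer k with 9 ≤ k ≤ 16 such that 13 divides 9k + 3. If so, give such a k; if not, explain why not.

There is no such integer k in that range.

For k = 9, 10, …, 16 the values of 9k + 3 modulo 13 are 6, 2, 11, 7, 3, 12, 8, 4 respectively.
The residue 0 does not occur, so no k in [9, 16] makes 9k + 3 a multiple of 13.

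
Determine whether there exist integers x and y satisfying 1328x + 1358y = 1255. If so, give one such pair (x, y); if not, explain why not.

No such integers exist.

gcd(1328, 1358) = 2, so every integer of the form 1328x + 1358y is a multiple of 2.
However 1255 leaves remainder 1 on division by 2.
So the equation is unsolvable over ℤ.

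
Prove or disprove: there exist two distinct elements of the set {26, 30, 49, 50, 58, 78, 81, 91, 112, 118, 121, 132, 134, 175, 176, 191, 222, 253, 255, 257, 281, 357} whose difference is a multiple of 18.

26 mod 18 = 8 and 134 mod 18 = 8, so 134 − 26 = 108 = 6·18.

Yes: 26 and 134.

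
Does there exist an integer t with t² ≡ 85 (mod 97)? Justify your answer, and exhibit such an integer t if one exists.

t = 45

Take t = 45. Then 45² = 2025 = 20·97 + 85, so 45² ≡ 85 (mod 97).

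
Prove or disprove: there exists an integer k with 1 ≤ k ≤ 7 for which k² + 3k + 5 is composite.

k = 5

At k = 5: 5² + 3·5 + 5 = 45 = 3·15, which is composite.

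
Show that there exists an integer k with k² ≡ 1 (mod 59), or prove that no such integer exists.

k = 1

Take k = 1. Then 1² = 1, and since 0 ≤ 1 < 59 this is already reduced: 1² ≡ 1 (mod 59).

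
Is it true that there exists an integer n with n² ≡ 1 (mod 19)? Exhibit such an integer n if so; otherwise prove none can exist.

n = 18 works: 18² = 324, and 324 − 1 = 323 = 17·19.

n = 18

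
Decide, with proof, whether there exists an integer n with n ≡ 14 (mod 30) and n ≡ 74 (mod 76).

The moduli are not coprime: gcd(30, 76) = 2. Compatibility requires 2 ∣ (74 − 14) = 60, which holds, so solutions exist.
Step through n = 14, 14 + 30, 14 + 2·30, …: the values 14, 44, 74 reduce mod 76 to 14, 44, 74. The value 74 hits 74.
Verify: 74 = 2·30 + 14 and 74 = 0·76 + 74. ✓

n = 74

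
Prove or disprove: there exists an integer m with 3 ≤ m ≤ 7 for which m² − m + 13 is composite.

m = 4

At m = 4: 4² − 4 + 13 = 25 = 5·5, which is composite.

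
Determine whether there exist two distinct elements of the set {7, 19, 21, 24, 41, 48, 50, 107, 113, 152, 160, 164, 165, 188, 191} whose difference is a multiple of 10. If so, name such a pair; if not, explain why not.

Both 7 and 107 leave remainder 7 on division by 10; their difference 100 = 10·10 is a multiple of 10.

Yes: 7 and 107.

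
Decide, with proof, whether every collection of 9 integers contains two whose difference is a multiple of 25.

Consider the 9 integers 113, 114, …, 121. They lie in distinct residue classes modulo 25, since 9 ≤ 25.
No two share a residue, so no pair has difference divisible by 25; the claim fails for this set.

No, the set {113, 114, 115, 116, 117, 118, 119, 120, 121} is a counterexample.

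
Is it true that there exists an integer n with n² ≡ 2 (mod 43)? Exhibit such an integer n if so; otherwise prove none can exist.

No such integer exists.

43 is prime, so by Euler's criterion 2 is a square mod 43 iff 2^((43−1)/2) = 2^21 ≡ 1 (mod 43).
Repeated squaring mod 43: 2^2 = 4 ≡ 4; 2^4 ≡ 4² = 16 ≡ 16; 2^8 ≡ 16² = 256 ≡ 41; 2^16 ≡ 41² = 1681 ≡ 4.
Since 21 = 16 + 4 + 1, 2^21 ≡ 4 · 16 · 2; multiplying out mod 43: 4·16 = 64 ≡ 21, then 21·2 = 42 ≡ 42. Thus 2^21 ≡ 42 ≡ −1 (mod 43).
The value −1 means 2 is a non-residue modulo 43, so n² ≡ 2 (mod 43) is impossible.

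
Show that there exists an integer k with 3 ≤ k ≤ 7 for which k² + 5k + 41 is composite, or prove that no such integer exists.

k = 5

At k = 5: 5² + 5·5 + 41 = 91 = 7·13, which is composite.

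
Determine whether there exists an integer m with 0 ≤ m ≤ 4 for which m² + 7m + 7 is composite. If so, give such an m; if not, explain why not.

m = 4

At m = 4: 4² + 7·4 + 7 = 51 = 3·17, which is composite.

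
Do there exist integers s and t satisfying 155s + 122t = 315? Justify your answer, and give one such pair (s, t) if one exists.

155 and 122 are coprime, so 155s + 122t ranges over all of ℤ.
Dividing repeatedly: 155 = 1·122 + 33, 122 = 3·33 + 23, 33 = 1·23 + 10, 23 = 2·10 + 3, 10 = 3·3 + 1, 3 = 3·1 + 0.
Unwinding: 1 = 10 − 3·3 = 10 − 3·(23 − 2·10) = −3·23 + 7·10 = −3·23 + 7·(33 − 1·23) = 7·33 − 10·23 = 7·33 − 10·(122 − 3·33) = −10·122 + 37·33 = −10·122 + 37·(155 − 1·122) = 37·155 − 47·122, i.e. 155·37 + 122·(-47) = 1.
Times 315: 155·11655 + 122·(-14805) = 315, so (11655, -14805) solves it.
Subtracting 95·122 from s and adding 95·155 to t gives the tidier solution (65, -80).
Check: 155·65 + 122·(-80) = 10075 − 9760 = 315. ✓

s = 65, t = -80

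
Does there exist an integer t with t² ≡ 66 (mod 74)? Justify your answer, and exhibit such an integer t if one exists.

Reduce modulo the prime factor 37 of 74: any solution would satisfy t² ≡ 29 (mod 37).
Apply Euler's criterion with the prime 37: 29 is a quadratic residue iff 29^18 ≡ 1 (mod 37), and a non-residue iff it is ≡ −1.
Squaring successively (mod 37): 29^2 = 841 ≡ 27; 29^4 ≡ 27² = 729 ≡ 26; 29^8 ≡ 26² = 676 ≡ 10; 29^16 ≡ 10² = 100 ≡ 26.
Since 18 = 16 + 2, 29^18 ≡ 26 · 27; multiplying out mod 37: 26·27 = 702 ≡ 36. Thus 29^18 ≡ 36 ≡ −1 (mod 37).
By Euler's criterion 29 is a quadratic non-residue mod 37: no t satisfies t² ≡ 29 (mod 37).
So 29 is not a square mod 37, and hence 66 is not a square mod 74.

No, no such integer exists.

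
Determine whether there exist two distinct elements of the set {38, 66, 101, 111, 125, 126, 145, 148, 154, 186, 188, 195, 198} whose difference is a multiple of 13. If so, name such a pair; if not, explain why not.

No such pair exists.

Reduce each element modulo 13: 38↦12, 66↦1, 101↦10, 111↦7, 125↦8, 126↦9, 145↦2, 148↦5, 154↦11, 186↦4, 188↦6, 195↦0, 198↦3.
No residue repeats among the 13 elements, so no pair has difference ≡ 0 (mod 13).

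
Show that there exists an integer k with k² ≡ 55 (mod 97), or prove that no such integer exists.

Apply Euler's criterion with the prime 97: 55 is a quadratic residue iff 55^48 ≡ 1 (mod 97), and a non-residue iff it is ≡ −1.
Repeated squaring mod 97: 55^2 = 3025 ≡ 18; 55^4 ≡ 18² = 324 ≡ 33; 55^8 ≡ 33² = 1089 ≡ 22; 55^16 ≡ 22² = 484 ≡ 96; 55^32 ≡ 96² = 9216 ≡ 1.
Since 48 = 32 + 16, 55^48 ≡ 1 · 96; multiplying out mod 97: 1·96 = 96 ≡ 96. Thus 55^48 ≡ 96 ≡ −1 (mod 97).
By Euler's criterion 55 is a quadratic non-residue mod 97: no k satisfies k² ≡ 55 (mod 97).

There is no such integer.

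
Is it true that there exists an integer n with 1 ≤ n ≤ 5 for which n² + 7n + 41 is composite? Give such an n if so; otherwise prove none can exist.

n = 1

At n = 1: 1² + 7·1 + 41 = 49 = 7·7, which is composite.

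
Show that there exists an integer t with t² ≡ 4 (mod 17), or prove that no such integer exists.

t = 2

Take t = 2. Then 2² = 4, and since 0 ≤ 4 < 17 this is already reduced: 2² ≡ 4 (mod 17).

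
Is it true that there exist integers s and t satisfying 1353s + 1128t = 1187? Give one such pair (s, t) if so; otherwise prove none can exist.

gcd(1353, 1128) = 3, so every integer of the form 1353s + 1128t is a multiple of 3.
But 1187 = 3·395 + 2, so 3 ∤ 1187.
Hence no integers s, t satisfy the equation.

There are no such integers.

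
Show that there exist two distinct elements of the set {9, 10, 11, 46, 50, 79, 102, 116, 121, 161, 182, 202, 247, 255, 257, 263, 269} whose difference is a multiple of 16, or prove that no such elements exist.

Reduce each element mod 16: 9↦9, 10↦10, 11↦11, 46↦14, 50↦2, 79↦15, 102↦6, 116↦4, 121↦9, 161↦1, 182↦6, 202↦10, 247↦7, 255↦15, 257↦1, 263↦7, 269↦13. The residue 9 repeats (at 9 and 121), and 121 − 9 = 112 = 7·16.

9 and 121 are such a pair.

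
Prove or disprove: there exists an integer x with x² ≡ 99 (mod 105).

Take x = 27. Then 27² = 729 = 6·105 + 99, so 27² ≡ 99 (mod 105).

x = 27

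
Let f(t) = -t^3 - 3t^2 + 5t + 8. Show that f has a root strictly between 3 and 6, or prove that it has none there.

No such root exists.

The endpoint values f(3) = -31 and f(6) = -286 are both negative. Claim: f(t) < 0 for every t in (3, 6).
Shift to the endpoint 3: with t = 3 + u (0 < u < 3), one computes f(3 + u) = -u^3 - 12u^2 - 40u - 31.
The nonzero coefficients here are all negative, so for u > 0 every term is negative (or zero), and the constant term -31 is strictly negative.
So f is strictly negative on (3, 6); no root exists in the interval.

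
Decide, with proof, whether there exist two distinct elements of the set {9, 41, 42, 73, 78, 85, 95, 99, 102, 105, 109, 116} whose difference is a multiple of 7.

The pair (42, 105) works.

42 mod 7 = 0 and 105 mod 7 = 0, so 105 − 42 = 63 = 9·7.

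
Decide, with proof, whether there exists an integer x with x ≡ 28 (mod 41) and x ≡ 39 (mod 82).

No, no such integer exists.

Reduce both congruences modulo 41, which divides 41 and 82: they say x ≡ 28 (mod 41) and x ≡ 39 (mod 41).
But 28 mod 41 = 28 while 39 mod 41 = 39, a contradiction.
Hence the system has no solution.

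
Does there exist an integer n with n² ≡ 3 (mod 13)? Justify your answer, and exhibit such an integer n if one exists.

Take n = 4. Then 4² = 16 = 1·13 + 3, so 4² ≡ 3 (mod 13).

n = 4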